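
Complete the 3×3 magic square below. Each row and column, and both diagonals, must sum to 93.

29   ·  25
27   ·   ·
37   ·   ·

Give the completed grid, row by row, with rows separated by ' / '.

Row 1: 29 + 25 + ? = 93, so (1,2) = 39.
From anti-diagonal, 93 − (25 + 37) gives (2,2) = 31.
Row 2 needs 93; the known cells sum to 58, so (2,3) = 35.
Column 2 needs 93; the known cells sum to 70, so (3,2) = 23.
Using column 3: 25 + 35 + ? → (3,3) = 93 − 60 = 33.

29 39 25 / 27 31 35 / 37 23 33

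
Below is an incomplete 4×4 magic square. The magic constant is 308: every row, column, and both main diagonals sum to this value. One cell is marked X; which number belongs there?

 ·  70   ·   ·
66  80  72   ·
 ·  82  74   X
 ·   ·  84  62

88

Row 2 must total 308; the given cells sum to 218, so (2,4) = 90.
Column 2: 70 + 80 + 82 + ? = 308, so (4,2) = 76.
Column 3 must total 308; the given cells sum to 230, so (1,3) = 78.
Main diagonal needs 308; the known cells sum to 216, so (1,1) = 92.
Row 1 needs 308; the known cells sum to 240, so (1,4) = 68.
From row 4, 308 − (76 + 84 + 62) gives (4,1) = 86.
From column 1, 308 − (92 + 66 + 86) gives (3,1) = 64.
Using column 4: 68 + 90 + 62 + ? → (3,4) = 308 − 220 = 88.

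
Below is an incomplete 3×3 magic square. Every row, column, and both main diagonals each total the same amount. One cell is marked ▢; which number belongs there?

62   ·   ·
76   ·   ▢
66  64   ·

60

Column 1 is complete and sums to 204; that is the magic constant.
From row 3, 204 − (66 + 64) gives (3,3) = 74.
The remaining cell in main diagonal is (2,2) = 204 − 136 = 68.
Anti-diagonal: 68 + 66 + ? = 204, so (1,3) = 70.
Row 1: 62 + 70 + ? = 204, so (1,2) = 72.
Row 2 needs 204; the known cells sum to 144, so (2,3) = 60.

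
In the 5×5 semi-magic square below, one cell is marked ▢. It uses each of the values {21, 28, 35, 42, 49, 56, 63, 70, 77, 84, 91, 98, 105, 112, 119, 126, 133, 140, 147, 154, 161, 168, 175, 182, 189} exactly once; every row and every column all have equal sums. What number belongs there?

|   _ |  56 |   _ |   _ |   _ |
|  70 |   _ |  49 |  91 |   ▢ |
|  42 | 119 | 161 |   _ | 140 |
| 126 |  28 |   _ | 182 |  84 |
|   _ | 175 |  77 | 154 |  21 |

168

The 25 entries sum to 2625, so each line sums to 2625/5 = 525.
From row 3, 525 − (42 + 119 + 161 + 140) gives (3,4) = 63.
From row 4, 525 − (126 + 28 + 182 + 84) gives (4,3) = 105.
From row 5, 525 − (175 + 77 + 154 + 21) gives (5,1) = 98.
The remaining cell in column 1 is (1,1) = 525 − 336 = 189.
The remaining cell in column 2 is (2,2) = 525 − 378 = 147.
The remaining cell in column 3 is (1,3) = 525 − 392 = 133.
Column 4 needs 525; the known cells sum to 490, so (1,4) = 35.
Using row 1: 189 + 56 + 133 + 35 + ? → (1,5) = 525 − 413 = 112.
Row 2 needs 525; the known cells sum to 357, so (2,5) = 168.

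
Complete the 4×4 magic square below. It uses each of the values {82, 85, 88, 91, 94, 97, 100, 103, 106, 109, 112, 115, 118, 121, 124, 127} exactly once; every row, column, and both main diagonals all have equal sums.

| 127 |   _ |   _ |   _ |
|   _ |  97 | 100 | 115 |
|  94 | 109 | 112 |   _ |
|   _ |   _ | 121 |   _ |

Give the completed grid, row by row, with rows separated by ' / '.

The 16 entries sum to 1672, so each line sums to 1672/4 = 418.
Row 2 must total 418; the given cells sum to 312, so (2,1) = 106.
Using row 3: 94 + 109 + 112 + ? → (3,4) = 418 − 315 = 103.
Column 1: 127 + 106 + 94 + ? = 418, so (4,1) = 91.
From column 3, 418 − (100 + 112 + 121) gives (1,3) = 85.
Using main diagonal: 127 + 97 + 112 + ? → (4,4) = 418 − 336 = 82.
Anti-diagonal needs 418; the known cells sum to 300, so (1,4) = 118.
From row 1, 418 − (127 + 85 + 118) gives (1,2) = 88.
Row 4 needs 418; the known cells sum to 294, so (4,2) = 124.

127 88 85 118 / 106 97 100 115 / 94 109 112 103 / 91 124 121 82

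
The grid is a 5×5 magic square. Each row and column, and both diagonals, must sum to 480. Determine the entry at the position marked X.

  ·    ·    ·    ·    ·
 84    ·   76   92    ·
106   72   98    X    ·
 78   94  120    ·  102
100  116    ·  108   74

The remaining cell in row 4 is (4,4) = 480 − 394 = 86.
Using row 5: 100 + 116 + 108 + 74 + ? → (5,3) = 480 − 398 = 82.
Column 1 needs 480; the known cells sum to 368, so (1,1) = 112.
Column 3 must total 480; the given cells sum to 376, so (1,3) = 104.
Using main diagonal: 112 + 98 + 86 + 74 + ? → (2,2) = 480 − 370 = 110.
Anti-diagonal: 92 + 98 + 94 + 100 + ? = 480, so (1,5) = 96.
Using row 2: 84 + 110 + 76 + 92 + ? → (2,5) = 480 − 362 = 118.
Column 2 must total 480; the given cells sum to 392, so (1,2) = 88.
The remaining cell in column 5 is (3,5) = 480 − 390 = 90.
Row 1: 112 + 88 + 104 + 96 + ? = 480, so (1,4) = 80.
From row 3, 480 − (106 + 72 + 98 + 90) gives (3,4) = 114.

114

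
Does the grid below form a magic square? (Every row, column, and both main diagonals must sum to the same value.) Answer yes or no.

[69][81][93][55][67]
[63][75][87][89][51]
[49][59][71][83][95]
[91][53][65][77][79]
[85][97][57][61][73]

Row 1: 69 + 81 + 93 + 55 + 67 = 365.
Row 2: 63 + 75 + 87 + 89 + 51 = 365.
Row 3: 49 + 59 + 71 + 83 + 95 = 357.
Row 4: 91 + 53 + 65 + 77 + 79 = 365.
Row 5: 85 + 97 + 57 + 61 + 73 = 373.
Column 1: 69 + 63 + 49 + 91 + 85 = 357.
Column 2: 81 + 75 + 59 + 53 + 97 = 365.
Column 3: 93 + 87 + 71 + 65 + 57 = 373.
Column 4: 55 + 89 + 83 + 77 + 61 = 365.
Column 5: 67 + 51 + 95 + 79 + 73 = 365.
Main diagonal: 69 + 75 + 71 + 77 + 73 = 365.
Anti-diagonal: 67 + 89 + 71 + 53 + 85 = 365.

No — column 4 sums to 365 but row 5 sums to 373.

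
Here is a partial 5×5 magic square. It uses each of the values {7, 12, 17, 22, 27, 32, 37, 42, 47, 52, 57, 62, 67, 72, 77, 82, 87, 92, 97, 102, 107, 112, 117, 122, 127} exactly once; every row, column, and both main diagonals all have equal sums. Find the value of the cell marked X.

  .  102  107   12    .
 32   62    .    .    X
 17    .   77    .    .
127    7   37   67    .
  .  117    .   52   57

27

The 25 entries sum to 1675, so each line sums to 1675/5 = 335.
Row 4 needs 335; the known cells sum to 238, so (4,5) = 97.
From column 2, 335 − (102 + 62 + 7 + 117) gives (3,2) = 47.
Main diagonal must total 335; the given cells sum to 263, so (1,1) = 72.
Using row 1: 72 + 102 + 107 + 12 + ? → (1,5) = 335 − 293 = 42.
From column 1, 335 − (72 + 32 + 17 + 127) gives (5,1) = 87.
Anti-diagonal needs 335; the known cells sum to 213, so (2,4) = 122.
Row 5 needs 335; the known cells sum to 313, so (5,3) = 22.
Column 3: 107 + 77 + 37 + 22 + ? = 335, so (2,3) = 92.
Column 4 needs 335; the known cells sum to 253, so (3,4) = 82.
Row 2 must total 335; the given cells sum to 308, so (2,5) = 27.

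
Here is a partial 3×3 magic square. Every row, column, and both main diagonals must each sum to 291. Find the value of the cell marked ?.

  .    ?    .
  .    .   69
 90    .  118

Row 3 needs 291; the known cells sum to 208, so (3,2) = 83.
From column 3, 291 − (69 + 118) gives (1,3) = 104.
Anti-diagonal needs 291; the known cells sum to 194, so (2,2) = 97.
Row 2 needs 291; the known cells sum to 166, so (2,1) = 125.
Column 1 needs 291; the known cells sum to 215, so (1,1) = 76.
Column 2 must total 291; the given cells sum to 180, so (1,2) = 111.

111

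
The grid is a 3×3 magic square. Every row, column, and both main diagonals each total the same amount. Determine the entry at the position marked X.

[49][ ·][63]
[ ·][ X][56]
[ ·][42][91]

Column 3 is complete and sums to 210; that is the magic constant.
Row 1 must total 210; the given cells sum to 112, so (1,2) = 98.
From row 3, 210 − (42 + 91) gives (3,1) = 77.
Using column 1: 49 + 77 + ? → (2,1) = 210 − 126 = 84.
The remaining cell in column 2 is (2,2) = 210 − 140 = 70.

70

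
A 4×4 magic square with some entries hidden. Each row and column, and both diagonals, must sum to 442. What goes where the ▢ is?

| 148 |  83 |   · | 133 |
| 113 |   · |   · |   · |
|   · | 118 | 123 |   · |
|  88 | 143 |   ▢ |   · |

From row 1, 442 − (148 + 83 + 133) gives (1,3) = 78.
Using column 1: 148 + 113 + 88 + ? → (3,1) = 442 − 349 = 93.
Column 2 needs 442; the known cells sum to 344, so (2,2) = 98.
Main diagonal needs 442; the known cells sum to 369, so (4,4) = 73.
Anti-diagonal: 133 + 118 + 88 + ? = 442, so (2,3) = 103.
Using row 2: 113 + 98 + 103 + ? → (2,4) = 442 − 314 = 128.
Using row 3: 93 + 118 + 123 + ? → (3,4) = 442 − 334 = 108.
From row 4, 442 − (88 + 143 + 73) gives (4,3) = 138.

138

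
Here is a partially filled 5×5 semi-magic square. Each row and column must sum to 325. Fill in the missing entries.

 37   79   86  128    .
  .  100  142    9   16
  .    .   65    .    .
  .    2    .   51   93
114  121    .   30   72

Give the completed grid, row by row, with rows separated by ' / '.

Using row 1: 37 + 79 + 86 + 128 + ? → (1,5) = 325 − 330 = -5.
The remaining cell in row 2 is (2,1) = 325 − 267 = 58.
From row 5, 325 − (114 + 121 + 30 + 72) gives (5,3) = -12.
Column 2 needs 325; the known cells sum to 302, so (3,2) = 23.
Column 3 needs 325; the known cells sum to 281, so (4,3) = 44.
Column 4: 128 + 9 + 51 + 30 + ? = 325, so (3,4) = 107.
Column 5: -5 + 16 + 93 + 72 + ? = 325, so (3,5) = 149.
Row 3 needs 325; the known cells sum to 344, so (3,1) = -19.
The remaining cell in row 4 is (4,1) = 325 − 190 = 135.

37 79 86 128 -5 / 58 100 142 9 16 / -19 23 65 107 149 / 135 2 44 51 93 / 114 121 -12 30 72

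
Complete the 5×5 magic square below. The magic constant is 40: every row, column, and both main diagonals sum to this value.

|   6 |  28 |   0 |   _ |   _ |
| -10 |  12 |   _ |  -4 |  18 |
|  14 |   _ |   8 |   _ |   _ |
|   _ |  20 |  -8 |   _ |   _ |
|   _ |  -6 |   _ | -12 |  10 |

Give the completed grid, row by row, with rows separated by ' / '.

6 28 0 22 -16 / -10 12 24 -4 18 / 14 -14 8 30 2 / -2 20 -8 4 26 / 32 -6 16 -12 10

Row 2 needs 40; the known cells sum to 16, so (2,3) = 24.
Column 2 needs 40; the known cells sum to 54, so (3,2) = -14.
Column 3 needs 40; the known cells sum to 24, so (5,3) = 16.
Using main diagonal: 6 + 12 + 8 + 10 + ? → (4,4) = 40 − 36 = 4.
From row 5, 40 − (-6 + 16 + (-12) + 10) gives (5,1) = 32.
Column 1: 6 + (-10) + 14 + 32 + ? = 40, so (4,1) = -2.
Using anti-diagonal: -4 + 8 + 20 + 32 + ? → (1,5) = 40 − 56 = -16.
Using row 1: 6 + 28 + 0 + (-16) + ? → (1,4) = 40 − 18 = 22.
Row 4 needs 40; the known cells sum to 14, so (4,5) = 26.
The remaining cell in column 4 is (3,4) = 40 − 10 = 30.
Using column 5: -16 + 18 + 26 + 10 + ? → (3,5) = 40 − 38 = 2.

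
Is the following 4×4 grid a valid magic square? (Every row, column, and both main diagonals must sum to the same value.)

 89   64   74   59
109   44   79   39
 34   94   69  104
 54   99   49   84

Row 1: 89 + 64 + 74 + 59 = 286.
Row 2: 109 + 44 + 79 + 39 = 271.
Row 3: 34 + 94 + 69 + 104 = 301.
Row 4: 54 + 99 + 49 + 84 = 286.
Column 1: 89 + 109 + 34 + 54 = 286.
Column 2: 64 + 44 + 94 + 99 = 301.
Column 3: 74 + 79 + 69 + 49 = 271.
Column 4: 59 + 39 + 104 + 84 = 286.
Main diagonal: 89 + 44 + 69 + 84 = 286.
Anti-diagonal: 59 + 79 + 94 + 54 = 286.

No — anti-diagonal sums to 286 but row 3 sums to 301.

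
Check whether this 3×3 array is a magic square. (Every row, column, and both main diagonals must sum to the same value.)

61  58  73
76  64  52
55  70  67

Row 1: 61 + 58 + 73 = 192.
Row 2: 76 + 64 + 52 = 192.
Row 3: 55 + 70 + 67 = 192.
Column 1: 61 + 76 + 55 = 192.
Column 2: 58 + 64 + 70 = 192.
Column 3: 73 + 52 + 67 = 192.
Main diagonal: 61 + 64 + 67 = 192.
Anti-diagonal: 73 + 64 + 55 = 192.
All lines sum to 192.

Yes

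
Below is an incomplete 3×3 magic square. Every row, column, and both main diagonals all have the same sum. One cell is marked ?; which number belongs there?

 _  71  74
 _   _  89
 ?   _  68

80

Column 3 is complete and sums to 231; that is the magic constant.
Row 1 must total 231; the given cells sum to 145, so (1,1) = 86.
Using main diagonal: 86 + 68 + ? → (2,2) = 231 − 154 = 77.
Using anti-diagonal: 74 + 77 + ? → (3,1) = 231 − 151 = 80.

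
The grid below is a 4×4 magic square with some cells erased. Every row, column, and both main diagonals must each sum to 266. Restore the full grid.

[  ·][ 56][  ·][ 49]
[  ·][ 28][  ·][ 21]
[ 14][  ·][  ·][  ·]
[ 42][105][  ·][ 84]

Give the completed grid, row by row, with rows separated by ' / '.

91 56 70 49 / 119 28 98 21 / 14 77 63 112 / 42 105 35 84

The remaining cell in row 4 is (4,3) = 266 − 231 = 35.
Using column 2: 56 + 28 + 105 + ? → (3,2) = 266 − 189 = 77.
Column 4 needs 266; the known cells sum to 154, so (3,4) = 112.
From anti-diagonal, 266 − (49 + 77 + 42) gives (2,3) = 98.
Row 2: 28 + 98 + 21 + ? = 266, so (2,1) = 119.
Row 3 must total 266; the given cells sum to 203, so (3,3) = 63.
Column 1: 119 + 14 + 42 + ? = 266, so (1,1) = 91.
Using column 3: 98 + 63 + 35 + ? → (1,3) = 266 − 196 = 70.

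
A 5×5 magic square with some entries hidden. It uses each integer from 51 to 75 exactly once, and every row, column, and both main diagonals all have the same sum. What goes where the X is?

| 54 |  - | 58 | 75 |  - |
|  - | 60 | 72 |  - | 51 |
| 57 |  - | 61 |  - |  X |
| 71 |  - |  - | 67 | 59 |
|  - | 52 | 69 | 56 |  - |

70

The entries are 51 through 75, which sum to 1575, so each line sums to 1575/5 = 315.
From column 3, 315 − (58 + 72 + 61 + 69) gives (4,3) = 55.
Using main diagonal: 54 + 60 + 61 + 67 + ? → (5,5) = 315 − 242 = 73.
From row 4, 315 − (71 + 55 + 67 + 59) gives (4,2) = 63.
Using row 5: 52 + 69 + 56 + 73 + ? → (5,1) = 315 − 250 = 65.
Column 1 needs 315; the known cells sum to 247, so (2,1) = 68.
Row 2 needs 315; the known cells sum to 251, so (2,4) = 64.
From column 4, 315 − (75 + 64 + 67 + 56) gives (3,4) = 53.
The remaining cell in anti-diagonal is (1,5) = 315 − 253 = 62.
Using row 1: 54 + 58 + 75 + 62 + ? → (1,2) = 315 − 249 = 66.
Column 2 needs 315; the known cells sum to 241, so (3,2) = 74.
The remaining cell in column 5 is (3,5) = 315 − 245 = 70.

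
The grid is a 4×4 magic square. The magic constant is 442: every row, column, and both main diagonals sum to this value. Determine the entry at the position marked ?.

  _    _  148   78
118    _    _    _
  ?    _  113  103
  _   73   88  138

98

Using row 4: 73 + 88 + 138 + ? → (4,1) = 442 − 299 = 143.
Using column 3: 148 + 113 + 88 + ? → (2,3) = 442 − 349 = 93.
Using column 4: 78 + 103 + 138 + ? → (2,4) = 442 − 319 = 123.
From anti-diagonal, 442 − (78 + 93 + 143) gives (3,2) = 128.
Row 2 needs 442; the known cells sum to 334, so (2,2) = 108.
Using row 3: 128 + 113 + 103 + ? → (3,1) = 442 − 344 = 98.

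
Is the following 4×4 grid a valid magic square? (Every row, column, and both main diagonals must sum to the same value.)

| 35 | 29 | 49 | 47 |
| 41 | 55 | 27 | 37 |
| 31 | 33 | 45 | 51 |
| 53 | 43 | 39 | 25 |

Yes

Row 1: 35 + 29 + 49 + 47 = 160.
Row 2: 41 + 55 + 27 + 37 = 160.
Row 3: 31 + 33 + 45 + 51 = 160.
Row 4: 53 + 43 + 39 + 25 = 160.
Column 1: 35 + 41 + 31 + 53 = 160.
Column 2: 29 + 55 + 33 + 43 = 160.
Column 3: 49 + 27 + 45 + 39 = 160.
Column 4: 47 + 37 + 51 + 25 = 160.
Main diagonal: 35 + 55 + 45 + 25 = 160.
Anti-diagonal: 47 + 27 + 33 + 53 = 160.
All lines sum to 160.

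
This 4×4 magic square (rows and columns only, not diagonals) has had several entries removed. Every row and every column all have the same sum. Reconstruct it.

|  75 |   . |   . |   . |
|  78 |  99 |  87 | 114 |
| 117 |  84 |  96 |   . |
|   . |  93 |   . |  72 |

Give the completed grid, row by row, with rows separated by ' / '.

Row 2 is already complete: 78 + 99 + 87 + 114 = 378, so that is the magic constant.
Using row 3: 117 + 84 + 96 + ? → (3,4) = 378 − 297 = 81.
Column 1: 75 + 78 + 117 + ? = 378, so (4,1) = 108.
From column 2, 378 − (99 + 84 + 93) gives (1,2) = 102.
The remaining cell in column 4 is (1,4) = 378 − 267 = 111.
From row 1, 378 − (75 + 102 + 111) gives (1,3) = 90.
The remaining cell in row 4 is (4,3) = 378 − 273 = 105.

75 102 90 111 / 78 99 87 114 / 117 84 96 81 / 108 93 105 72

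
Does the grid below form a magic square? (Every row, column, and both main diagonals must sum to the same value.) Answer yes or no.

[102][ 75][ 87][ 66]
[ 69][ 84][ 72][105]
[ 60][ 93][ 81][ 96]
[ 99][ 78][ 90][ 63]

Row 1: 102 + 75 + 87 + 66 = 330.
Row 2: 69 + 84 + 72 + 105 = 330.
Row 3: 60 + 93 + 81 + 96 = 330.
Row 4: 99 + 78 + 90 + 63 = 330.
Column 1: 102 + 69 + 60 + 99 = 330.
Column 2: 75 + 84 + 93 + 78 = 330.
Column 3: 87 + 72 + 81 + 90 = 330.
Column 4: 66 + 105 + 96 + 63 = 330.
Main diagonal: 102 + 84 + 81 + 63 = 330.
Anti-diagonal: 66 + 72 + 93 + 99 = 330.
All lines sum to 330.

Yes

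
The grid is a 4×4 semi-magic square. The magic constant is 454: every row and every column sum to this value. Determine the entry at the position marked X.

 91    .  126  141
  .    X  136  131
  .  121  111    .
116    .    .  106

86

The remaining cell in row 1 is (1,2) = 454 − 358 = 96.
Column 3 must total 454; the given cells sum to 373, so (4,3) = 81.
Column 4 needs 454; the known cells sum to 378, so (3,4) = 76.
Row 3 needs 454; the known cells sum to 308, so (3,1) = 146.
From row 4, 454 − (116 + 81 + 106) gives (4,2) = 151.
Using column 1: 91 + 146 + 116 + ? → (2,1) = 454 − 353 = 101.
Column 2 needs 454; the known cells sum to 368, so (2,2) = 86.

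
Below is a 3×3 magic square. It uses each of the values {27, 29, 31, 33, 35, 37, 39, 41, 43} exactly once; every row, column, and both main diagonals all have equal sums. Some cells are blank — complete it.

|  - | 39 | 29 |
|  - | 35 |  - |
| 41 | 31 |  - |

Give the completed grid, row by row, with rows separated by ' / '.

The 9 entries sum to 315, so each line sums to 315/3 = 105.
Row 1 must total 105; the given cells sum to 68, so (1,1) = 37.
From row 3, 105 − (41 + 31) gives (3,3) = 33.
Column 1: 37 + 41 + ? = 105, so (2,1) = 27.
From column 3, 105 − (29 + 33) gives (2,3) = 43.

37 39 29 / 27 35 43 / 41 31 33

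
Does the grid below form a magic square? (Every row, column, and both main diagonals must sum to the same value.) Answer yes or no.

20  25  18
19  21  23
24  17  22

Row 1: 20 + 25 + 18 = 63.
Row 2: 19 + 21 + 23 = 63.
Row 3: 24 + 17 + 22 = 63.
Column 1: 20 + 19 + 24 = 63.
Column 2: 25 + 21 + 17 = 63.
Column 3: 18 + 23 + 22 = 63.
Main diagonal: 20 + 21 + 22 = 63.
Anti-diagonal: 18 + 21 + 24 = 63.
All lines sum to 63.

Yes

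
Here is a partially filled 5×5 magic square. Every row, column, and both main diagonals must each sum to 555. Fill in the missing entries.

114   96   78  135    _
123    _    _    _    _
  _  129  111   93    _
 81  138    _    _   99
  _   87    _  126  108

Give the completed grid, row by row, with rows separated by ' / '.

114 96 78 135 132 / 123 105 102 84 141 / 147 129 111 93 75 / 81 138 120 117 99 / 90 87 144 126 108

Using row 1: 114 + 96 + 78 + 135 + ? → (1,5) = 555 − 423 = 132.
Column 2 must total 555; the given cells sum to 450, so (2,2) = 105.
The remaining cell in main diagonal is (4,4) = 555 − 438 = 117.
From row 4, 555 − (81 + 138 + 117 + 99) gives (4,3) = 120.
Column 4 needs 555; the known cells sum to 471, so (2,4) = 84.
Anti-diagonal needs 555; the known cells sum to 465, so (5,1) = 90.
Row 5: 90 + 87 + 126 + 108 + ? = 555, so (5,3) = 144.
From column 1, 555 − (114 + 123 + 81 + 90) gives (3,1) = 147.
Column 3 needs 555; the known cells sum to 453, so (2,3) = 102.
The remaining cell in row 2 is (2,5) = 555 − 414 = 141.
Row 3 needs 555; the known cells sum to 480, so (3,5) = 75.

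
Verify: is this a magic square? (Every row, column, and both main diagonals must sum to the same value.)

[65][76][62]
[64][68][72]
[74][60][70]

No — row 2 sums to 204 but row 1 sums to 203.

Row 1: 65 + 76 + 62 = 203.
Row 2: 64 + 68 + 72 = 204.
Row 3: 74 + 60 + 70 = 204.
Column 1: 65 + 64 + 74 = 203.
Column 2: 76 + 68 + 60 = 204.
Column 3: 62 + 72 + 70 = 204.
Main diagonal: 65 + 68 + 70 = 203.
Anti-diagonal: 62 + 68 + 74 = 204.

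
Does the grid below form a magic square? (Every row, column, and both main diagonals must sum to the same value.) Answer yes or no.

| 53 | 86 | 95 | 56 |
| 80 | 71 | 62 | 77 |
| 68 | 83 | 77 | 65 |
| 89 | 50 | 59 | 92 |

Row 1: 53 + 86 + 95 + 56 = 290.
Row 2: 80 + 71 + 62 + 77 = 290.
Row 3: 68 + 83 + 77 + 65 = 293.
Row 4: 89 + 50 + 59 + 92 = 290.
Column 1: 53 + 80 + 68 + 89 = 290.
Column 2: 86 + 71 + 83 + 50 = 290.
Column 3: 95 + 62 + 77 + 59 = 293.
Column 4: 56 + 77 + 65 + 92 = 290.
Main diagonal: 53 + 71 + 77 + 92 = 293.
Anti-diagonal: 56 + 62 + 83 + 89 = 290.

No — row 4 sums to 290 but column 3 sums to 293.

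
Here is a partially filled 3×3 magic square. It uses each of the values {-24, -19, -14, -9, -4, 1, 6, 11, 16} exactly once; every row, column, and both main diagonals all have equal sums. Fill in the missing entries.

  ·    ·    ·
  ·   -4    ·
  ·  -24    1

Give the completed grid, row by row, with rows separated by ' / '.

-9 16 -19 / -14 -4 6 / 11 -24 1

The 9 entries sum to -36, so each line sums to -36/3 = -12.
Using row 3: -24 + 1 + ? → (3,1) = -12 − (-23) = 11.
From column 2, -12 − (-4 + (-24)) gives (1,2) = 16.
Main diagonal: -4 + 1 + ? = -12, so (1,1) = -9.
The remaining cell in anti-diagonal is (1,3) = -12 − 7 = -19.
Column 1 must total -12; the given cells sum to 2, so (2,1) = -14.
Column 3 needs -12; the known cells sum to -18, so (2,3) = 6.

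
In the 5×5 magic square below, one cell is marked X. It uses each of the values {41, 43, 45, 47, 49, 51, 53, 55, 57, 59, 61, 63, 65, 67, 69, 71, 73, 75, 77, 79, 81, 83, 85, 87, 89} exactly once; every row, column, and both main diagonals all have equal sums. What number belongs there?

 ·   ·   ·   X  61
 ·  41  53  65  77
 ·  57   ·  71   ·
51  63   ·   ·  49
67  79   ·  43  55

59

The 25 entries sum to 1625, so each line sums to 1625/5 = 325.
Row 2 needs 325; the known cells sum to 236, so (2,1) = 89.
From row 5, 325 − (67 + 79 + 43 + 55) gives (5,3) = 81.
Using column 2: 41 + 57 + 63 + 79 + ? → (1,2) = 325 − 240 = 85.
The remaining cell in column 5 is (3,5) = 325 − 242 = 83.
Anti-diagonal must total 325; the given cells sum to 256, so (3,3) = 69.
From row 3, 325 − (57 + 69 + 71 + 83) gives (3,1) = 45.
Using column 1: 89 + 45 + 51 + 67 + ? → (1,1) = 325 − 252 = 73.
Main diagonal: 73 + 41 + 69 + 55 + ? = 325, so (4,4) = 87.
Row 4 must total 325; the given cells sum to 250, so (4,3) = 75.
Using column 3: 53 + 69 + 75 + 81 + ? → (1,3) = 325 − 278 = 47.
Using column 4: 65 + 71 + 87 + 43 + ? → (1,4) = 325 − 266 = 59.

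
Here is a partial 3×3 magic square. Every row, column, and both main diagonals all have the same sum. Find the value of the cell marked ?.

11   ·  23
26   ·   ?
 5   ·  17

2

Column 1 is complete and sums to 42; that is the magic constant.
The remaining cell in row 1 is (1,2) = 42 − 34 = 8.
The remaining cell in row 3 is (3,2) = 42 − 22 = 20.
Using column 2: 8 + 20 + ? → (2,2) = 42 − 28 = 14.
Column 3 needs 42; the known cells sum to 40, so (2,3) = 2.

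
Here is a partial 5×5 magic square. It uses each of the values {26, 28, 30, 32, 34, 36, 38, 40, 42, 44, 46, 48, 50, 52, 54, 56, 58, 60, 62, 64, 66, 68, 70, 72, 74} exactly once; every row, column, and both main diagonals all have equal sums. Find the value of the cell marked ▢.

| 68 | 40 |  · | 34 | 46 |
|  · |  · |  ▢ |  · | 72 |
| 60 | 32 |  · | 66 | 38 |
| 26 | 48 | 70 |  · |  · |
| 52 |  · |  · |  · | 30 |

The 25 entries sum to 1250, so each line sums to 1250/5 = 250.
The remaining cell in row 1 is (1,3) = 250 − 188 = 62.
Row 3 must total 250; the given cells sum to 196, so (3,3) = 54.
From column 1, 250 − (68 + 60 + 26 + 52) gives (2,1) = 44.
Column 5: 46 + 72 + 38 + 30 + ? = 250, so (4,5) = 64.
The remaining cell in anti-diagonal is (2,4) = 250 − 200 = 50.
From row 4, 250 − (26 + 48 + 70 + 64) gives (4,4) = 42.
Column 4 must total 250; the given cells sum to 192, so (5,4) = 58.
The remaining cell in main diagonal is (2,2) = 250 − 194 = 56.
Row 2 must total 250; the given cells sum to 222, so (2,3) = 28.

28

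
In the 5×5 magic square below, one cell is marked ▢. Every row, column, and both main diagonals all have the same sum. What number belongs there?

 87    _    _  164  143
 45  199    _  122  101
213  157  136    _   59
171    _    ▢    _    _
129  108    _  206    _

94

Column 1 is complete and sums to 645; that is the magic constant.
Row 2 needs 645; the known cells sum to 467, so (2,3) = 178.
The remaining cell in row 3 is (3,4) = 645 − 565 = 80.
From column 4, 645 − (164 + 122 + 80 + 206) gives (4,4) = 73.
Main diagonal needs 645; the known cells sum to 495, so (5,5) = 150.
Using anti-diagonal: 143 + 122 + 136 + 129 + ? → (4,2) = 645 − 530 = 115.
From row 5, 645 − (129 + 108 + 206 + 150) gives (5,3) = 52.
From column 2, 645 − (199 + 157 + 115 + 108) gives (1,2) = 66.
The remaining cell in column 5 is (4,5) = 645 − 453 = 192.
Row 1 must total 645; the given cells sum to 460, so (1,3) = 185.
Row 4 must total 645; the given cells sum to 551, so (4,3) = 94.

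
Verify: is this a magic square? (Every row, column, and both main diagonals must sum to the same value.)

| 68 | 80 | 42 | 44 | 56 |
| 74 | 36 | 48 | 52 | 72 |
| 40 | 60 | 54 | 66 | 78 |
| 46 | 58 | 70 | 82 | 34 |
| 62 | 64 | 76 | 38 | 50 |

No — column 2 sums to 298 but row 5 sums to 290.

Row 1: 68 + 80 + 42 + 44 + 56 = 290.
Row 2: 74 + 36 + 48 + 52 + 72 = 282.
Row 3: 40 + 60 + 54 + 66 + 78 = 298.
Row 4: 46 + 58 + 70 + 82 + 34 = 290.
Row 5: 62 + 64 + 76 + 38 + 50 = 290.
Column 1: 68 + 74 + 40 + 46 + 62 = 290.
Column 2: 80 + 36 + 60 + 58 + 64 = 298.
Column 3: 42 + 48 + 54 + 70 + 76 = 290.
Column 4: 44 + 52 + 66 + 82 + 38 = 282.
Column 5: 56 + 72 + 78 + 34 + 50 = 290.
Main diagonal: 68 + 36 + 54 + 82 + 50 = 290.
Anti-diagonal: 56 + 52 + 54 + 58 + 62 = 282.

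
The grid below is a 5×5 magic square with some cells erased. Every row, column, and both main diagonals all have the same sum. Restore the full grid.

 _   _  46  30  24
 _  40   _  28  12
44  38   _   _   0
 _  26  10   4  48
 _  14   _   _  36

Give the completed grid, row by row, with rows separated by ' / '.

Column 5 is already complete: 24 + 12 + 0 + 48 + 36 = 120, so that is the magic constant.
Row 4 needs 120; the known cells sum to 88, so (4,1) = 32.
Column 2 needs 120; the known cells sum to 118, so (1,2) = 2.
Row 1 needs 120; the known cells sum to 102, so (1,1) = 18.
Main diagonal needs 120; the known cells sum to 98, so (3,3) = 22.
From anti-diagonal, 120 − (24 + 28 + 22 + 26) gives (5,1) = 20.
Row 3: 44 + 38 + 22 + 0 + ? = 120, so (3,4) = 16.
From column 1, 120 − (18 + 44 + 32 + 20) gives (2,1) = 6.
The remaining cell in column 4 is (5,4) = 120 − 78 = 42.
The remaining cell in row 2 is (2,3) = 120 − 86 = 34.
Row 5 must total 120; the given cells sum to 112, so (5,3) = 8.

18 2 46 30 24 / 6 40 34 28 12 / 44 38 22 16 0 / 32 26 10 4 48 / 20 14 8 42 36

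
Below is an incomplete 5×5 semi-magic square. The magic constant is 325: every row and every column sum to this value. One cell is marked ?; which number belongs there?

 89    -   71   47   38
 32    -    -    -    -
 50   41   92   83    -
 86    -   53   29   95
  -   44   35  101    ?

77

Row 1 must total 325; the given cells sum to 245, so (1,2) = 80.
The remaining cell in row 3 is (3,5) = 325 − 266 = 59.
Row 4: 86 + 53 + 29 + 95 + ? = 325, so (4,2) = 62.
From column 1, 325 − (89 + 32 + 50 + 86) gives (5,1) = 68.
Column 2 needs 325; the known cells sum to 227, so (2,2) = 98.
The remaining cell in column 3 is (2,3) = 325 − 251 = 74.
Column 4 needs 325; the known cells sum to 260, so (2,4) = 65.
Row 2 must total 325; the given cells sum to 269, so (2,5) = 56.
The remaining cell in row 5 is (5,5) = 325 − 248 = 77.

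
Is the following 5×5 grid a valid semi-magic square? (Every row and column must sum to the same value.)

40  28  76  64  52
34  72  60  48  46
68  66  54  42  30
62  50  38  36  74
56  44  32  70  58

Row 1: 40 + 28 + 76 + 64 + 52 = 260.
Row 2: 34 + 72 + 60 + 48 + 46 = 260.
Row 3: 68 + 66 + 54 + 42 + 30 = 260.
Row 4: 62 + 50 + 38 + 36 + 74 = 260.
Row 5: 56 + 44 + 32 + 70 + 58 = 260.
Column 1: 40 + 34 + 68 + 62 + 56 = 260.
Column 2: 28 + 72 + 66 + 50 + 44 = 260.
Column 3: 76 + 60 + 54 + 38 + 32 = 260.
Column 4: 64 + 48 + 42 + 36 + 70 = 260.
Column 5: 52 + 46 + 30 + 74 + 58 = 260.
All lines sum to 260.

Yes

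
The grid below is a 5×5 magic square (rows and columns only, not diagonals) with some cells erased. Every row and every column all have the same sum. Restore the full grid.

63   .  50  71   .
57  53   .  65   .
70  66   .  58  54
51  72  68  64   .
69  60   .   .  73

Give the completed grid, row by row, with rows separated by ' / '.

63 59 50 71 67 / 57 53 74 65 61 / 70 66 62 58 54 / 51 72 68 64 55 / 69 60 56 52 73

Column 1 is already complete: 63 + 57 + 70 + 51 + 69 = 310, so that is the magic constant.
Row 3 needs 310; the known cells sum to 248, so (3,3) = 62.
Row 4 needs 310; the known cells sum to 255, so (4,5) = 55.
From column 2, 310 − (53 + 66 + 72 + 60) gives (1,2) = 59.
Column 4 needs 310; the known cells sum to 258, so (5,4) = 52.
Row 1: 63 + 59 + 50 + 71 + ? = 310, so (1,5) = 67.
Row 5: 69 + 60 + 52 + 73 + ? = 310, so (5,3) = 56.
The remaining cell in column 3 is (2,3) = 310 − 236 = 74.
Using column 5: 67 + 54 + 55 + 73 + ? → (2,5) = 310 − 249 = 61.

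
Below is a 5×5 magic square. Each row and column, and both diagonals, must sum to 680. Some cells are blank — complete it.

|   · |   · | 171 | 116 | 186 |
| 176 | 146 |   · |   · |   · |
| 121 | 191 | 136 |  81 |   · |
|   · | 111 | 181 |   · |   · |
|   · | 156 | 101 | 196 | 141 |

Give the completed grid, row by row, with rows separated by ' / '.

Row 3 needs 680; the known cells sum to 529, so (3,5) = 151.
Row 5: 156 + 101 + 196 + 141 + ? = 680, so (5,1) = 86.
Column 2: 146 + 191 + 111 + 156 + ? = 680, so (1,2) = 76.
Column 3: 171 + 136 + 181 + 101 + ? = 680, so (2,3) = 91.
From anti-diagonal, 680 − (186 + 136 + 111 + 86) gives (2,4) = 161.
Using row 1: 76 + 171 + 116 + 186 + ? → (1,1) = 680 − 549 = 131.
The remaining cell in row 2 is (2,5) = 680 − 574 = 106.
Using column 1: 131 + 176 + 121 + 86 + ? → (4,1) = 680 − 514 = 166.
The remaining cell in column 4 is (4,4) = 680 − 554 = 126.
Column 5: 186 + 106 + 151 + 141 + ? = 680, so (4,5) = 96.

131 76 171 116 186 / 176 146 91 161 106 / 121 191 136 81 151 / 166 111 181 126 96 / 86 156 101 196 141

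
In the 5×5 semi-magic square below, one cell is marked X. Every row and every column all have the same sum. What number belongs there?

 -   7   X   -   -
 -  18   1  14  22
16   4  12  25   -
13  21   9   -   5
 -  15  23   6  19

20

Column 2 is complete and sums to 65; that is the magic constant.
Row 2 needs 65; the known cells sum to 55, so (2,1) = 10.
Row 3: 16 + 4 + 12 + 25 + ? = 65, so (3,5) = 8.
Row 4 needs 65; the known cells sum to 48, so (4,4) = 17.
Using row 5: 15 + 23 + 6 + 19 + ? → (5,1) = 65 − 63 = 2.
From column 1, 65 − (10 + 16 + 13 + 2) gives (1,1) = 24.
The remaining cell in column 3 is (1,3) = 65 − 45 = 20.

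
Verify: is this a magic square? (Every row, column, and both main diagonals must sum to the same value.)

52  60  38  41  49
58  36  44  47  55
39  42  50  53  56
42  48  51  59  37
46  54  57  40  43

Row 1: 52 + 60 + 38 + 41 + 49 = 240.
Row 2: 58 + 36 + 44 + 47 + 55 = 240.
Row 3: 39 + 42 + 50 + 53 + 56 = 240.
Row 4: 42 + 48 + 51 + 59 + 37 = 237.
Row 5: 46 + 54 + 57 + 40 + 43 = 240.
Column 1: 52 + 58 + 39 + 42 + 46 = 237.
Column 2: 60 + 36 + 42 + 48 + 54 = 240.
Column 3: 38 + 44 + 50 + 51 + 57 = 240.
Column 4: 41 + 47 + 53 + 59 + 40 = 240.
Column 5: 49 + 55 + 56 + 37 + 43 = 240.
Main diagonal: 52 + 36 + 50 + 59 + 43 = 240.
Anti-diagonal: 49 + 47 + 50 + 48 + 46 = 240.

No — column 1 sums to 237 but row 3 sums to 240.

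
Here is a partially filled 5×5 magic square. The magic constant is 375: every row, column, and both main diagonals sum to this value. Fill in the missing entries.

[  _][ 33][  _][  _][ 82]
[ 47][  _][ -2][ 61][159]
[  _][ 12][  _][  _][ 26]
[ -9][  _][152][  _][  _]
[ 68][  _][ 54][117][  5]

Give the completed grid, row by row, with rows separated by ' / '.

145 33 96 19 82 / 47 110 -2 61 159 / 124 12 75 138 26 / -9 89 152 40 103 / 68 131 54 117 5

Using row 2: 47 + (-2) + 61 + 159 + ? → (2,2) = 375 − 265 = 110.
Row 5: 68 + 54 + 117 + 5 + ? = 375, so (5,2) = 131.
Column 2: 33 + 110 + 12 + 131 + ? = 375, so (4,2) = 89.
The remaining cell in column 5 is (4,5) = 375 − 272 = 103.
Anti-diagonal must total 375; the given cells sum to 300, so (3,3) = 75.
Row 4 needs 375; the known cells sum to 335, so (4,4) = 40.
Column 3 needs 375; the known cells sum to 279, so (1,3) = 96.
The remaining cell in main diagonal is (1,1) = 375 − 230 = 145.
Row 1 needs 375; the known cells sum to 356, so (1,4) = 19.
Column 1: 145 + 47 + (-9) + 68 + ? = 375, so (3,1) = 124.
Column 4 must total 375; the given cells sum to 237, so (3,4) = 138.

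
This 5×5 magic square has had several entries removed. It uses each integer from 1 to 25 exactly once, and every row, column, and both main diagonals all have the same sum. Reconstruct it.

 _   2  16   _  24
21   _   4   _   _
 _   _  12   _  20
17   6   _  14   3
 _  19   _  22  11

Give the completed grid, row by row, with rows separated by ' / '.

The entries are 1 through 25, which sum to 325, so each line sums to 325/5 = 65.
Row 4: 17 + 6 + 14 + 3 + ? = 65, so (4,3) = 25.
Column 3 needs 65; the known cells sum to 57, so (5,3) = 8.
The remaining cell in column 5 is (2,5) = 65 − 58 = 7.
Row 5: 19 + 8 + 22 + 11 + ? = 65, so (5,1) = 5.
Using anti-diagonal: 24 + 12 + 6 + 5 + ? → (2,4) = 65 − 47 = 18.
Row 2 needs 65; the known cells sum to 50, so (2,2) = 15.
From column 2, 65 − (2 + 15 + 6 + 19) gives (3,2) = 23.
Using main diagonal: 15 + 12 + 14 + 11 + ? → (1,1) = 65 − 52 = 13.
Row 1 must total 65; the given cells sum to 55, so (1,4) = 10.
Column 1 needs 65; the known cells sum to 56, so (3,1) = 9.
Column 4 must total 65; the given cells sum to 64, so (3,4) = 1.

13 2 16 10 24 / 21 15 4 18 7 / 9 23 12 1 20 / 17 6 25 14 3 / 5 19 8 22 11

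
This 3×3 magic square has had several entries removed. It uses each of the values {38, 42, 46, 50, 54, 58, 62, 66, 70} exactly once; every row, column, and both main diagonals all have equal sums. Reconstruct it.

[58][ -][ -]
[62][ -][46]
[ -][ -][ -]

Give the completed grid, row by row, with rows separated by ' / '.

58 38 66 / 62 54 46 / 42 70 50

The 9 entries sum to 486, so each line sums to 486/3 = 162.
Row 2: 62 + 46 + ? = 162, so (2,2) = 54.
Using column 1: 58 + 62 + ? → (3,1) = 162 − 120 = 42.
Main diagonal needs 162; the known cells sum to 112, so (3,3) = 50.
From anti-diagonal, 162 − (54 + 42) gives (1,3) = 66.
The remaining cell in row 1 is (1,2) = 162 − 124 = 38.
Using row 3: 42 + 50 + ? → (3,2) = 162 − 92 = 70.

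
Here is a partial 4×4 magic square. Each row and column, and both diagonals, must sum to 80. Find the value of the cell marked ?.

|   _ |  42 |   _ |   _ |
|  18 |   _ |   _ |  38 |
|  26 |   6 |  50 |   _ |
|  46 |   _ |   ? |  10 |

22

The remaining cell in row 3 is (3,4) = 80 − 82 = -2.
From column 1, 80 − (18 + 26 + 46) gives (1,1) = -10.
Column 4 must total 80; the given cells sum to 46, so (1,4) = 34.
The remaining cell in main diagonal is (2,2) = 80 − 50 = 30.
From anti-diagonal, 80 − (34 + 6 + 46) gives (2,3) = -6.
The remaining cell in row 1 is (1,3) = 80 − 66 = 14.
Column 2 needs 80; the known cells sum to 78, so (4,2) = 2.
From column 3, 80 − (14 + (-6) + 50) gives (4,3) = 22.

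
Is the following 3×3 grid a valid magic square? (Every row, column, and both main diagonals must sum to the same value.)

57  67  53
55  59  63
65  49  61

No — row 3 sums to 175 but row 1 sums to 177.

Row 1: 57 + 67 + 53 = 177.
Row 2: 55 + 59 + 63 = 177.
Row 3: 65 + 49 + 61 = 175.
Column 1: 57 + 55 + 65 = 177.
Column 2: 67 + 59 + 49 = 175.
Column 3: 53 + 63 + 61 = 177.
Main diagonal: 57 + 59 + 61 = 177.
Anti-diagonal: 53 + 59 + 65 = 177.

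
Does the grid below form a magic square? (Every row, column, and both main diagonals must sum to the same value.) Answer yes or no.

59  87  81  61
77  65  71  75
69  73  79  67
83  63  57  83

No — anti-diagonal sums to 288 but column 4 sums to 286.

Row 1: 59 + 87 + 81 + 61 = 288.
Row 2: 77 + 65 + 71 + 75 = 288.
Row 3: 69 + 73 + 79 + 67 = 288.
Row 4: 83 + 63 + 57 + 83 = 286.
Column 1: 59 + 77 + 69 + 83 = 288.
Column 2: 87 + 65 + 73 + 63 = 288.
Column 3: 81 + 71 + 79 + 57 = 288.
Column 4: 61 + 75 + 67 + 83 = 286.
Main diagonal: 59 + 65 + 79 + 83 = 286.
Anti-diagonal: 61 + 71 + 73 + 83 = 288.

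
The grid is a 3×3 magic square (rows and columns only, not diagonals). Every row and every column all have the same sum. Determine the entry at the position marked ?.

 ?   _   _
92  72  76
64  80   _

84

Row 2 is complete and sums to 240; that is the magic constant.
From row 3, 240 − (64 + 80) gives (3,3) = 96.
Column 1 needs 240; the known cells sum to 156, so (1,1) = 84.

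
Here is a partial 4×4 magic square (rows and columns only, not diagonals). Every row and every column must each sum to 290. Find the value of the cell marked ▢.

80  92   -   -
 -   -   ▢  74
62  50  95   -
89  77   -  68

Row 3 needs 290; the known cells sum to 207, so (3,4) = 83.
Using row 4: 89 + 77 + 68 + ? → (4,3) = 290 − 234 = 56.
Column 1: 80 + 62 + 89 + ? = 290, so (2,1) = 59.
From column 2, 290 − (92 + 50 + 77) gives (2,2) = 71.
Column 4 must total 290; the given cells sum to 225, so (1,4) = 65.
Row 1: 80 + 92 + 65 + ? = 290, so (1,3) = 53.
Row 2 must total 290; the given cells sum to 204, so (2,3) = 86.

86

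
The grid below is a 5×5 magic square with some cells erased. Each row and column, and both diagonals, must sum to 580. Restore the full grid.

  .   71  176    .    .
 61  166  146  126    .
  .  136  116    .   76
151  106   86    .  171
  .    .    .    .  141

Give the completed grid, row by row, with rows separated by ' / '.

91 71 176 131 111 / 61 166 146 126 81 / 156 136 116 96 76 / 151 106 86 66 171 / 121 101 56 161 141

The remaining cell in row 2 is (2,5) = 580 − 499 = 81.
Using row 4: 151 + 106 + 86 + 171 + ? → (4,4) = 580 − 514 = 66.
Column 2: 71 + 166 + 136 + 106 + ? = 580, so (5,2) = 101.
From column 3, 580 − (176 + 146 + 116 + 86) gives (5,3) = 56.
Column 5 must total 580; the given cells sum to 469, so (1,5) = 111.
The remaining cell in main diagonal is (1,1) = 580 − 489 = 91.
From anti-diagonal, 580 − (111 + 126 + 116 + 106) gives (5,1) = 121.
Row 1: 91 + 71 + 176 + 111 + ? = 580, so (1,4) = 131.
The remaining cell in row 5 is (5,4) = 580 − 419 = 161.
The remaining cell in column 1 is (3,1) = 580 − 424 = 156.
Column 4: 131 + 126 + 66 + 161 + ? = 580, so (3,4) = 96.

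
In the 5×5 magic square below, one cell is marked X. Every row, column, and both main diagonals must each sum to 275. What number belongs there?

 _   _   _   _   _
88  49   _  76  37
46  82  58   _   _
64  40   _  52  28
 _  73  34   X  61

Row 2: 88 + 49 + 76 + 37 + ? = 275, so (2,3) = 25.
Using row 4: 64 + 40 + 52 + 28 + ? → (4,3) = 275 − 184 = 91.
Column 2 needs 275; the known cells sum to 244, so (1,2) = 31.
Column 3 must total 275; the given cells sum to 208, so (1,3) = 67.
Main diagonal: 49 + 58 + 52 + 61 + ? = 275, so (1,1) = 55.
Column 1 must total 275; the given cells sum to 253, so (5,1) = 22.
Using anti-diagonal: 76 + 58 + 40 + 22 + ? → (1,5) = 275 − 196 = 79.
Row 1 needs 275; the known cells sum to 232, so (1,4) = 43.
Row 5: 22 + 73 + 34 + 61 + ? = 275, so (5,4) = 85.

85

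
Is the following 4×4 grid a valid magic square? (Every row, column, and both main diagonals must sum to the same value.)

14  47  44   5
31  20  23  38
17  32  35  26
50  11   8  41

No — row 2 sums to 112 but column 3 sums to 110.

Row 1: 14 + 47 + 44 + 5 = 110.
Row 2: 31 + 20 + 23 + 38 = 112.
Row 3: 17 + 32 + 35 + 26 = 110.
Row 4: 50 + 11 + 8 + 41 = 110.
Column 1: 14 + 31 + 17 + 50 = 112.
Column 2: 47 + 20 + 32 + 11 = 110.
Column 3: 44 + 23 + 35 + 8 = 110.
Column 4: 5 + 38 + 26 + 41 = 110.
Main diagonal: 14 + 20 + 35 + 41 = 110.
Anti-diagonal: 5 + 23 + 32 + 50 = 110.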